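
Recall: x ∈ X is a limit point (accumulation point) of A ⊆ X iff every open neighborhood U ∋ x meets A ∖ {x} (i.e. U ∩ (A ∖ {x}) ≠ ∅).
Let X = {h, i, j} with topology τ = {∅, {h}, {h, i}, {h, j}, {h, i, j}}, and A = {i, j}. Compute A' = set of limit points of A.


A' = ∅

For each x ∈ X, list the open sets U ∈ τ with x ∈ U, then check whether U ∩ (A ∖ {x}) ≠ ∅ for every such U.
  x = h: open {h} ∋ x has {h} ∩ (A ∖ {h}) = ∅, so x is NOT a limit point.
  x = i: open {h, i} ∋ x has {h, i} ∩ (A ∖ {i}) = ∅, so x is NOT a limit point.
  x = j: open {h, j} ∋ x has {h, j} ∩ (A ∖ {j}) = ∅, so x is NOT a limit point.
Collecting: A' = ∅.


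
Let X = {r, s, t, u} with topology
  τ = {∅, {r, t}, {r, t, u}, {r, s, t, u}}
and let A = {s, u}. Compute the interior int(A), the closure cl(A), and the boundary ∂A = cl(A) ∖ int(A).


int(A) = ∅, cl(A) = {s, u}, ∂A = {s, u}.

Closed sets in (X, τ) are complements of opens:
  closed(X, τ) = {∅, {s}, {s, u}, {r, s, t, u}}.
int(A) = ⋃ {U ∈ τ : U ⊆ A}. Opens contained in A: ∅.
Taking the union of these: int(A) = ∅.
cl(A) = ⋂ {C closed : A ⊆ C}. Closed sets containing A: {s, u}, {r, s, t, u}.
Intersecting these: cl(A) = {s, u}.
∂A = cl(A) ∖ int(A) = {s, u} ∖ ∅ = {s, u}.


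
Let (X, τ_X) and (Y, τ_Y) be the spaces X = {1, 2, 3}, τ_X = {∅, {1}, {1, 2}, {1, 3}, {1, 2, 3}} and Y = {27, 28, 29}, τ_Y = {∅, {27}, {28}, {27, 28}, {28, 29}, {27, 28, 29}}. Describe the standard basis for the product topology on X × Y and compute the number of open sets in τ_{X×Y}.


Basis B = {∅ × ∅, {1} × {27}, {1} × {28}, {1} × {27, 28}, {1, 2} × {27}, {1, 3} × {27}, {1} × {28, 29}, {1, 2} × {28}, {1, 3} × {28}, {1} × {27, 28, 29}, {1, 2, 3} × {27}, {1, 2, 3} × {28}, {1, 2} × {27, 28}, {1, 3} × {27, 28}, {1, 2} × {28, 29}, {1, 3} × {28, 29}, {1, 2} × {27, 28, 29}, {1, 3} × {27, 28, 29}, {1, 2, 3} × {27, 28}, {1, 2, 3} × {28, 29}, {1, 2, 3} × {27, 28, 29}}; |τ_{X×Y}| = 70.

Enumerate products U × V with U ∈ τ_X, V ∈ τ_Y (deduplicated):
  ∅ × ∅ = {} (∅)
  {1} × {27} = {(1,27)}
  {1} × {28} = {(1,28)}
  {1} × {27, 28} = {(1,27), (1,28)}
  {1, 2} × {27} = {(1,27), (2,27)}
  {1, 3} × {27} = {(1,27), (3,27)}
  {1} × {28, 29} = {(1,28), (1,29)}
  {1, 2} × {28} = {(1,28), (2,28)}
  {1, 3} × {28} = {(1,28), (3,28)}
  {1} × {27, 28, 29} = {(1,27), (1,28), (1,29)}
  {1, 2, 3} × {27} = {(1,27), (2,27), (3,27)}
  {1, 2, 3} × {28} = {(1,28), (2,28), (3,28)}
  {1, 2} × {27, 28} = {(1,27), (1,28), (2,27), (2,28)}
  {1, 3} × {27, 28} = {(1,27), (1,28), (3,27), (3,28)}
  {1, 2} × {28, 29} = {(1,28), (1,29), (2,28), (2,29)}
  {1, 3} × {28, 29} = {(1,28), (1,29), (3,28), (3,29)}
  {1, 2} × {27, 28, 29} = {(1,27), (1,28), (1,29), (2,27), (2,28), (2,29)}
  {1, 3} × {27, 28, 29} = {(1,27), (1,28), (1,29), (3,27), (3,28), (3,29)}
  {1, 2, 3} × {27, 28} = {(1,27), (1,28), (2,27), (2,28), (3,27), (3,28)}
  {1, 2, 3} × {28, 29} = {(1,28), (1,29), (2,28), (2,29), (3,28), (3,29)}
  {1, 2, 3} × {27, 28, 29} = {(1,27), (1,28), (1,29), (2,27), (2,28), (2,29), (3,27), (3,28), (3,29)}
These 21 distinct sets form the basis B.
Close under arbitrary unions to get τ_{X×Y}; counting gives |τ_{X×Y}| = 70.


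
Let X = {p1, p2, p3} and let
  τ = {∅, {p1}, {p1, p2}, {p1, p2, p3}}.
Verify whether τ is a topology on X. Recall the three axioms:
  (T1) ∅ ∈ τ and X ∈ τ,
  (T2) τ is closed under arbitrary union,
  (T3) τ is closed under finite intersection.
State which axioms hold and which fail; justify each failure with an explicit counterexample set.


τ IS a topology on X.

Axiom (T1): ∅ ∈ τ? Yes; X ∈ τ? Yes.
Axiom (T2/T3): check pairwise unions and intersections of members of τ.
All pairwise intersections and unions checked — each lies in τ. Therefore τ satisfies (T1), (T2), (T3): it IS a topology on X.


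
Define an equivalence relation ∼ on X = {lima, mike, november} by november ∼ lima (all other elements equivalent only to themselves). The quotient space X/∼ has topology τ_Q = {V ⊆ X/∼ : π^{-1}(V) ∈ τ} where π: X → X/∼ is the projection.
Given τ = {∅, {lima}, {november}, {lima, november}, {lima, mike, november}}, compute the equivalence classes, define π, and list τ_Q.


X/∼ = {[lima=november], [mike]}; |τ_Q| = 3.

Equivalence classes: [lima=november], [mike].
Quotient map π: X → X/∼ sends lima ↦ [lima=november], mike ↦ [mike], november ↦ [lima=november].
For each subset V ⊆ X/∼, compute π^{-1}(V) ⊆ X and check whether π^{-1}(V) ∈ τ. V is open in τ_Q iff π^{-1}(V) ∈ τ.
  V = {}: π^{-1}(V) = ∅ ∈ τ ✓.
  V = {[lima=november]}: π^{-1}(V) = {lima, november} ∈ τ ✓.
  V = {[mike]}: π^{-1}(V) = {mike} ∉ τ ✗.
  V = {[lima=november], [mike]}: π^{-1}(V) = {lima, mike, november} ∈ τ ✓.
Open sets in the quotient: τ_Q = {{}, {[lima=november]}, {[lima=november], [mike]}} (3 elements).


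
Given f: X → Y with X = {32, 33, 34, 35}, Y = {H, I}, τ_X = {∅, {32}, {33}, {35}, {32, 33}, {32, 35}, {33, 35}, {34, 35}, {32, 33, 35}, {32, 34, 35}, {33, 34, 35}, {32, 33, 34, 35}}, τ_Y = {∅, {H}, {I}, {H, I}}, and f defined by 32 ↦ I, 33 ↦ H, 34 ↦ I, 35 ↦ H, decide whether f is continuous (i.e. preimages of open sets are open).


f is NOT continuous.

Compute f^{-1}(U) for each U ∈ τ_Y:
  U = ∅: f^{-1}(U) = ∅ ∈ τ_X ✓.
  U = {H}: f^{-1}(U) = {33, 35} ∈ τ_X ✓.
  U = {I}: f^{-1}(U) = {32, 34} ∉ τ_X ✗.
  U = {H, I}: f^{-1}(U) = {32, 33, 34, 35} ∈ τ_X ✓.
Found U = {I} with f^{-1}(U) = {32, 34} not in τ_X. Therefore f is NOT continuous.


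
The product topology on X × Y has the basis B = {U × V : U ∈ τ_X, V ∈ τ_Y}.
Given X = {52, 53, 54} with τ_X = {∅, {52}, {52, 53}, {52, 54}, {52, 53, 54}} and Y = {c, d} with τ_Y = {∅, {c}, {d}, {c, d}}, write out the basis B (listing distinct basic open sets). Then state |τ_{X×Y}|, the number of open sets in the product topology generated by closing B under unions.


Basis B = {∅ × ∅, {52} × {c}, {52} × {d}, {52} × {c, d}, {52, 53} × {c}, {52, 54} × {c}, {52, 53} × {d}, {52, 54} × {d}, {52, 53, 54} × {c}, {52, 53, 54} × {d}, {52, 53} × {c, d}, {52, 54} × {c, d}, {52, 53, 54} × {c, d}}; |τ_{X×Y}| = 25.

Enumerate products U × V with U ∈ τ_X, V ∈ τ_Y (deduplicated):
  ∅ × ∅ = {} (∅)
  {52} × {c} = {(52,c)}
  {52} × {d} = {(52,d)}
  {52} × {c, d} = {(52,c), (52,d)}
  {52, 53} × {c} = {(52,c), (53,c)}
  {52, 54} × {c} = {(52,c), (54,c)}
  {52, 53} × {d} = {(52,d), (53,d)}
  {52, 54} × {d} = {(52,d), (54,d)}
  {52, 53, 54} × {c} = {(52,c), (53,c), (54,c)}
  {52, 53, 54} × {d} = {(52,d), (53,d), (54,d)}
  {52, 53} × {c, d} = {(52,c), (52,d), (53,c), (53,d)}
  {52, 54} × {c, d} = {(52,c), (52,d), (54,c), (54,d)}
  {52, 53, 54} × {c, d} = {(52,c), (52,d), (53,c), (53,d), (54,c), (54,d)}
These 13 distinct sets form the basis B.
Close under arbitrary unions to get τ_{X×Y}; counting gives |τ_{X×Y}| = 25.


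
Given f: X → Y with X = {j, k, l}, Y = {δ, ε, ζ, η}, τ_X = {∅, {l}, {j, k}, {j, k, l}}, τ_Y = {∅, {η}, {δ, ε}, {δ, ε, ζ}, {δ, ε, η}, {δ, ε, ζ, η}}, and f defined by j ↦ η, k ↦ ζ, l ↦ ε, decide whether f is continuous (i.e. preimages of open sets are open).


f is NOT continuous.

Compute f^{-1}(U) for each U ∈ τ_Y:
  U = ∅: f^{-1}(U) = ∅ ∈ τ_X ✓.
  U = {η}: f^{-1}(U) = {j} ∉ τ_X ✗.
  U = {δ, ε}: f^{-1}(U) = {l} ∈ τ_X ✓.
  U = {δ, ε, ζ}: f^{-1}(U) = {k, l} ∉ τ_X ✗.
  U = {δ, ε, η}: f^{-1}(U) = {j, l} ∉ τ_X ✗.
  U = {δ, ε, ζ, η}: f^{-1}(U) = {j, k, l} ∈ τ_X ✓.
Found U = {η} with f^{-1}(U) = {j} not in τ_X. Therefore f is NOT continuous.


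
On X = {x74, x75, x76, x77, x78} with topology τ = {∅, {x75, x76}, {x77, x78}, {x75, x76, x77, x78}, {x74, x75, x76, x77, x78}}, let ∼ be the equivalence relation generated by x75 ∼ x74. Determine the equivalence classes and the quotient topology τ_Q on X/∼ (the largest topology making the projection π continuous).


X/∼ = {[x74=x75], [x76], [x77], [x78]}; |τ_Q| = 3.

Equivalence classes: [x74=x75], [x76], [x77], [x78].
Quotient map π: X → X/∼ sends x74 ↦ [x74=x75], x75 ↦ [x74=x75], x76 ↦ [x76], x77 ↦ [x77], x78 ↦ [x78].
For each subset V ⊆ X/∼, compute π^{-1}(V) ⊆ X and check whether π^{-1}(V) ∈ τ. V is open in τ_Q iff π^{-1}(V) ∈ τ.
  V = {}: π^{-1}(V) = ∅ ∈ τ ✓.
  V = {[x74=x75]}: π^{-1}(V) = {x74, x75} ∉ τ ✗.
  V = {[x76]}: π^{-1}(V) = {x76} ∉ τ ✗.
  V = {[x74=x75], [x76]}: π^{-1}(V) = {x74, x75, x76} ∉ τ ✗.
  V = {[x77]}: π^{-1}(V) = {x77} ∉ τ ✗.
  V = {[x74=x75], [x77]}: π^{-1}(V) = {x74, x75, x77} ∉ τ ✗.
  V = {[x76], [x77]}: π^{-1}(V) = {x76, x77} ∉ τ ✗.
  V = {[x74=x75], [x76], [x77]}: π^{-1}(V) = {x74, x75, x76, x77} ∉ τ ✗.
  V = {[x78]}: π^{-1}(V) = {x78} ∉ τ ✗.
  V = {[x74=x75], [x78]}: π^{-1}(V) = {x74, x75, x78} ∉ τ ✗.
  V = {[x76], [x78]}: π^{-1}(V) = {x76, x78} ∉ τ ✗.
  V = {[x74=x75], [x76], [x78]}: π^{-1}(V) = {x74, x75, x76, x78} ∉ τ ✗.
  V = {[x77], [x78]}: π^{-1}(V) = {x77, x78} ∈ τ ✓.
  V = {[x74=x75], [x77], [x78]}: π^{-1}(V) = {x74, x75, x77, x78} ∉ τ ✗.
  V = {[x76], [x77], [x78]}: π^{-1}(V) = {x76, x77, x78} ∉ τ ✗.
  V = {[x74=x75], [x76], [x77], [x78]}: π^{-1}(V) = {x74, x75, x76, x77, x78} ∈ τ ✓.
Open sets in the quotient: τ_Q = {{}, {[x77], [x78]}, {[x74=x75], [x76], [x77], [x78]}} (3 elements).


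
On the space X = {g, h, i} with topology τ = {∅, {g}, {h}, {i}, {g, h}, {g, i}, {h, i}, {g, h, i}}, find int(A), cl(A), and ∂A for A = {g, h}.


int(A) = {g, h}, cl(A) = {g, h}, ∂A = ∅.

Closed sets in (X, τ) are complements of opens:
  closed(X, τ) = {∅, {g}, {h}, {i}, {g, h}, {g, i}, {h, i}, {g, h, i}}.
int(A) = ⋃ {U ∈ τ : U ⊆ A}. Opens contained in A: ∅, {g}, {h}, {g, h}.
Taking the union of these: int(A) = {g, h}.
cl(A) = ⋂ {C closed : A ⊆ C}. Closed sets containing A: {g, h}, {g, h, i}.
Intersecting these: cl(A) = {g, h}.
∂A = cl(A) ∖ int(A) = {g, h} ∖ {g, h} = ∅.


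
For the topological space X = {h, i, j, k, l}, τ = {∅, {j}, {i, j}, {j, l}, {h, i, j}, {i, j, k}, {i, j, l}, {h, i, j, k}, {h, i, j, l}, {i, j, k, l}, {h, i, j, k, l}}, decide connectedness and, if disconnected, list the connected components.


(X, τ) is connected.

Find clopen sets (U ∈ τ with X ∖ U ∈ τ):
  U = ∅, X ∖ U = {h, i, j, k, l} — both open, so U is clopen.
  U = {h, i, j, k, l}, X ∖ U = ∅ — both open, so U is clopen.
Only trivial clopens (∅ and X) exist, so (X, τ) is connected.
Compute connected components by grouping points that agree on all clopens:
  component: {h, i, j, k, l}


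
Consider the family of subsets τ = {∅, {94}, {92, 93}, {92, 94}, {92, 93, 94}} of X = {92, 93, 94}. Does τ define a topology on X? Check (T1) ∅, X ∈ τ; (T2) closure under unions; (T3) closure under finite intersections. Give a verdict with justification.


τ is NOT a topology on X.

Axiom (T1): ∅ ∈ τ? Yes; X ∈ τ? Yes.
Axiom (T2/T3): check pairwise unions and intersections of members of τ.
Counterexample for (T3): {92, 93} ∩ {92, 94} = {92} ∉ τ. Therefore τ is NOT a topology.


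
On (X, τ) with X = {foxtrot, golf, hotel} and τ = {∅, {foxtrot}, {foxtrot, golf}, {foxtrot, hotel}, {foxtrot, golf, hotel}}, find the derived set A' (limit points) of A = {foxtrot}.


A' = {golf, hotel}

For each x ∈ X, list the open sets U ∈ τ with x ∈ U, then check whether U ∩ (A ∖ {x}) ≠ ∅ for every such U.
  x = foxtrot: open {foxtrot} ∋ x has {foxtrot} ∩ (A ∖ {foxtrot}) = ∅, so x is NOT a limit point.
  x = golf: opens ∋ x are {foxtrot, golf}, {foxtrot, golf, hotel}; each meets A ∖ {golf}, so x IS a limit point.
  x = hotel: opens ∋ x are {foxtrot, hotel}, {foxtrot, golf, hotel}; each meets A ∖ {hotel}, so x IS a limit point.
Collecting: A' = {golf, hotel}.


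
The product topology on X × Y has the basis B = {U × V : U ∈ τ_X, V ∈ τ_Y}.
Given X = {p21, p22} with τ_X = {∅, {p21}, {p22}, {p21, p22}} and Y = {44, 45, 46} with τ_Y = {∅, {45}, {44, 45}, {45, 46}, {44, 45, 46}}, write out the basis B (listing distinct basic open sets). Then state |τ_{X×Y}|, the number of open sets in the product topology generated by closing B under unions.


Basis B = {∅ × ∅, {p21} × {45}, {p22} × {45}, {p21} × {44, 45}, {p21} × {45, 46}, {p21, p22} × {45}, {p22} × {44, 45}, {p22} × {45, 46}, {p21} × {44, 45, 46}, {p22} × {44, 45, 46}, {p21, p22} × {44, 45}, {p21, p22} × {45, 46}, {p21, p22} × {44, 45, 46}}; |τ_{X×Y}| = 25.

Enumerate products U × V with U ∈ τ_X, V ∈ τ_Y (deduplicated):
  ∅ × ∅ = {} (∅)
  {p21} × {45} = {(p21,45)}
  {p22} × {45} = {(p22,45)}
  {p21} × {44, 45} = {(p21,44), (p21,45)}
  {p21} × {45, 46} = {(p21,45), (p21,46)}
  {p21, p22} × {45} = {(p21,45), (p22,45)}
  {p22} × {44, 45} = {(p22,44), (p22,45)}
  {p22} × {45, 46} = {(p22,45), (p22,46)}
  {p21} × {44, 45, 46} = {(p21,44), (p21,45), (p21,46)}
  {p22} × {44, 45, 46} = {(p22,44), (p22,45), (p22,46)}
  {p21, p22} × {44, 45} = {(p21,44), (p21,45), (p22,44), (p22,45)}
  {p21, p22} × {45, 46} = {(p21,45), (p21,46), (p22,45), (p22,46)}
  {p21, p22} × {44, 45, 46} = {(p21,44), (p21,45), (p21,46), (p22,44), (p22,45), (p22,46)}
These 13 distinct sets form the basis B.
Close under arbitrary unions to get τ_{X×Y}; counting gives |τ_{X×Y}| = 25.


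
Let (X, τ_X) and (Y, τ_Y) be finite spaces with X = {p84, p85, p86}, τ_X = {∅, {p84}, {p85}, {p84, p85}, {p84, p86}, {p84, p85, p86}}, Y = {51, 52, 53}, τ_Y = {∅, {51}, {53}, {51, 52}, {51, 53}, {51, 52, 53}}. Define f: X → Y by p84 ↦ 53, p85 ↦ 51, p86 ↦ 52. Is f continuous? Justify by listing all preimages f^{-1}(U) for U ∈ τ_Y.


f is NOT continuous.

Compute f^{-1}(U) for each U ∈ τ_Y:
  U = ∅: f^{-1}(U) = ∅ ∈ τ_X ✓.
  U = {51}: f^{-1}(U) = {p85} ∈ τ_X ✓.
  U = {53}: f^{-1}(U) = {p84} ∈ τ_X ✓.
  U = {51, 52}: f^{-1}(U) = {p85, p86} ∉ τ_X ✗.
  U = {51, 53}: f^{-1}(U) = {p84, p85} ∈ τ_X ✓.
  U = {51, 52, 53}: f^{-1}(U) = {p84, p85, p86} ∈ τ_X ✓.
Found U = {51, 52} with f^{-1}(U) = {p85, p86} not in τ_X. Therefore f is NOT continuous.


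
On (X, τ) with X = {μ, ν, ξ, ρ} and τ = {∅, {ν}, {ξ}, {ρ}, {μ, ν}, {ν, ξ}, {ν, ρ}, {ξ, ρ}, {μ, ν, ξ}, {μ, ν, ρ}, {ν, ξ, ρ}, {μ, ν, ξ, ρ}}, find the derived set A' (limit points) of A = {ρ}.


A' = ∅

For each x ∈ X, list the open sets U ∈ τ with x ∈ U, then check whether U ∩ (A ∖ {x}) ≠ ∅ for every such U.
  x = μ: open {μ, ν} ∋ x has {μ, ν} ∩ (A ∖ {μ}) = ∅, so x is NOT a limit point.
  x = ν: open {ν} ∋ x has {ν} ∩ (A ∖ {ν}) = ∅, so x is NOT a limit point.
  x = ξ: open {ξ} ∋ x has {ξ} ∩ (A ∖ {ξ}) = ∅, so x is NOT a limit point.
  x = ρ: open {ρ} ∋ x has {ρ} ∩ (A ∖ {ρ}) = ∅, so x is NOT a limit point.
Collecting: A' = ∅.


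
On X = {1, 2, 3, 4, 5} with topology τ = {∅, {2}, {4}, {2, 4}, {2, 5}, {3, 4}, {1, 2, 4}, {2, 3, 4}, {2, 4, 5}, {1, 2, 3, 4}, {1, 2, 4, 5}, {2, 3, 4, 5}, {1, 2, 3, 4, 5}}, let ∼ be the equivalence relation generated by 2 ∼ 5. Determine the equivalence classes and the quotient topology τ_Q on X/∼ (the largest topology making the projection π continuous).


X/∼ = {[1], [2=5], [3], [4]}; |τ_Q| = 8.

Equivalence classes: [1], [2=5], [3], [4].
Quotient map π: X → X/∼ sends 1 ↦ [1], 2 ↦ [2=5], 3 ↦ [3], 4 ↦ [4], 5 ↦ [2=5].
For each subset V ⊆ X/∼, compute π^{-1}(V) ⊆ X and check whether π^{-1}(V) ∈ τ. V is open in τ_Q iff π^{-1}(V) ∈ τ.
  V = {}: π^{-1}(V) = ∅ ∈ τ ✓.
  V = {[1]}: π^{-1}(V) = {1} ∉ τ ✗.
  V = {[2=5]}: π^{-1}(V) = {2, 5} ∈ τ ✓.
  V = {[1], [2=5]}: π^{-1}(V) = {1, 2, 5} ∉ τ ✗.
  V = {[3]}: π^{-1}(V) = {3} ∉ τ ✗.
  V = {[1], [3]}: π^{-1}(V) = {1, 3} ∉ τ ✗.
  V = {[2=5], [3]}: π^{-1}(V) = {2, 3, 5} ∉ τ ✗.
  V = {[1], [2=5], [3]}: π^{-1}(V) = {1, 2, 3, 5} ∉ τ ✗.
  V = {[4]}: π^{-1}(V) = {4} ∈ τ ✓.
  V = {[1], [4]}: π^{-1}(V) = {1, 4} ∉ τ ✗.
  V = {[2=5], [4]}: π^{-1}(V) = {2, 4, 5} ∈ τ ✓.
  V = {[1], [2=5], [4]}: π^{-1}(V) = {1, 2, 4, 5} ∈ τ ✓.
  V = {[3], [4]}: π^{-1}(V) = {3, 4} ∈ τ ✓.
  V = {[1], [3], [4]}: π^{-1}(V) = {1, 3, 4} ∉ τ ✗.
  V = {[2=5], [3], [4]}: π^{-1}(V) = {2, 3, 4, 5} ∈ τ ✓.
  V = {[1], [2=5], [3], [4]}: π^{-1}(V) = {1, 2, 3, 4, 5} ∈ τ ✓.
Open sets in the quotient: τ_Q = {{}, {[2=5]}, {[4]}, {[2=5], [4]}, {[1], [2=5], [4]}, {[3], [4]}, {[2=5], [3], [4]}, {[1], [2=5], [3], [4]}} (8 elements).


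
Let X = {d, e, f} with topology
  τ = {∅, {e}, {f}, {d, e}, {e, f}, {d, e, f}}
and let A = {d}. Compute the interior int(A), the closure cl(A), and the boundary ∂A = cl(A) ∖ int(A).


int(A) = ∅, cl(A) = {d}, ∂A = {d}.

Closed sets in (X, τ) are complements of opens:
  closed(X, τ) = {∅, {d}, {f}, {d, e}, {d, f}, {d, e, f}}.
int(A) = ⋃ {U ∈ τ : U ⊆ A}. Opens contained in A: ∅.
Taking the union of these: int(A) = ∅.
cl(A) = ⋂ {C closed : A ⊆ C}. Closed sets containing A: {d}, {d, e}, {d, f}, {d, e, f}.
Intersecting these: cl(A) = {d}.
∂A = cl(A) ∖ int(A) = {d} ∖ ∅ = {d}.


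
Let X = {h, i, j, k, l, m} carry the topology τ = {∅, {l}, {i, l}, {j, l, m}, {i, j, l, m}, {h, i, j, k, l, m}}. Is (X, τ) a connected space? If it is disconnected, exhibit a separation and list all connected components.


(X, τ) is connected.

Find clopen sets (U ∈ τ with X ∖ U ∈ τ):
  U = ∅, X ∖ U = {h, i, j, k, l, m} — both open, so U is clopen.
  U = {h, i, j, k, l, m}, X ∖ U = ∅ — both open, so U is clopen.
Only trivial clopens (∅ and X) exist, so (X, τ) is connected.
Compute connected components by grouping points that agree on all clopens:
  component: {h, i, j, k, l, m}


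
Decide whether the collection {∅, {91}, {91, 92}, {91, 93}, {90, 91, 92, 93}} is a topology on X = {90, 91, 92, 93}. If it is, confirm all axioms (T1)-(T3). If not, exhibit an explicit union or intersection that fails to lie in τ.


τ is NOT a topology on X.

Axiom (T1): ∅ ∈ τ? Yes; X ∈ τ? Yes.
Axiom (T2/T3): check pairwise unions and intersections of members of τ.
Counterexample for (T2): {91, 92} ∪ {91, 93} = {91, 92, 93} ∉ τ. Therefore τ is NOT a topology.


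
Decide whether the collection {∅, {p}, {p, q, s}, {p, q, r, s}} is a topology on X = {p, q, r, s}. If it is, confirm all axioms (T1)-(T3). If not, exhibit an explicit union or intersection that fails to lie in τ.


τ IS a topology on X.

Axiom (T1): ∅ ∈ τ? Yes; X ∈ τ? Yes.
Axiom (T2/T3): check pairwise unions and intersections of members of τ.
All pairwise intersections and unions checked — each lies in τ. Therefore τ satisfies (T1), (T2), (T3): it IS a topology on X.


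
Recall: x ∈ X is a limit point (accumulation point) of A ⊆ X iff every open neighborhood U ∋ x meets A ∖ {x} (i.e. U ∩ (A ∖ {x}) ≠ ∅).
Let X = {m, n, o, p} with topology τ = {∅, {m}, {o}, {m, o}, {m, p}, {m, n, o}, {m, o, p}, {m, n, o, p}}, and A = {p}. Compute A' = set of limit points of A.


A' = ∅

For each x ∈ X, list the open sets U ∈ τ with x ∈ U, then check whether U ∩ (A ∖ {x}) ≠ ∅ for every such U.
  x = m: open {m} ∋ x has {m} ∩ (A ∖ {m}) = ∅, so x is NOT a limit point.
  x = n: open {m, n, o} ∋ x has {m, n, o} ∩ (A ∖ {n}) = ∅, so x is NOT a limit point.
  x = o: open {o} ∋ x has {o} ∩ (A ∖ {o}) = ∅, so x is NOT a limit point.
  x = p: open {m, p} ∋ x has {m, p} ∩ (A ∖ {p}) = ∅, so x is NOT a limit point.
Collecting: A' = ∅.


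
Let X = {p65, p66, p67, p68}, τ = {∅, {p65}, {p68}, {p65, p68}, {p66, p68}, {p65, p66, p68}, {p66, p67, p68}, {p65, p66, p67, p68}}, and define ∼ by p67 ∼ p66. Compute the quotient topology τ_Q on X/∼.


X/∼ = {[p65], [p66=p67], [p68]}; |τ_Q| = 6.

Equivalence classes: [p65], [p66=p67], [p68].
Quotient map π: X → X/∼ sends p65 ↦ [p65], p66 ↦ [p66=p67], p67 ↦ [p66=p67], p68 ↦ [p68].
For each subset V ⊆ X/∼, compute π^{-1}(V) ⊆ X and check whether π^{-1}(V) ∈ τ. V is open in τ_Q iff π^{-1}(V) ∈ τ.
  V = {}: π^{-1}(V) = ∅ ∈ τ ✓.
  V = {[p65]}: π^{-1}(V) = {p65} ∈ τ ✓.
  V = {[p66=p67]}: π^{-1}(V) = {p66, p67} ∉ τ ✗.
  V = {[p65], [p66=p67]}: π^{-1}(V) = {p65, p66, p67} ∉ τ ✗.
  V = {[p68]}: π^{-1}(V) = {p68} ∈ τ ✓.
  V = {[p65], [p68]}: π^{-1}(V) = {p65, p68} ∈ τ ✓.
  V = {[p66=p67], [p68]}: π^{-1}(V) = {p66, p67, p68} ∈ τ ✓.
  V = {[p65], [p66=p67], [p68]}: π^{-1}(V) = {p65, p66, p67, p68} ∈ τ ✓.
Open sets in the quotient: τ_Q = {{}, {[p65]}, {[p68]}, {[p65], [p68]}, {[p66=p67], [p68]}, {[p65], [p66=p67], [p68]}} (6 elements).


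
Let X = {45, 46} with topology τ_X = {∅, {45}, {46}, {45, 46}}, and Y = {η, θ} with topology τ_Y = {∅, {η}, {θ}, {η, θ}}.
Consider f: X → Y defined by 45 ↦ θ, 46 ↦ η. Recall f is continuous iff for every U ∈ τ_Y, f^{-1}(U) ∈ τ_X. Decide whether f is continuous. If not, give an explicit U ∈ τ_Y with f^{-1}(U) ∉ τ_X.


f IS continuous.

Compute f^{-1}(U) for each U ∈ τ_Y:
  U = ∅: f^{-1}(U) = ∅ ∈ τ_X ✓.
  U = {η}: f^{-1}(U) = {46} ∈ τ_X ✓.
  U = {θ}: f^{-1}(U) = {45} ∈ τ_X ✓.
  U = {η, θ}: f^{-1}(U) = {45, 46} ∈ τ_X ✓.
Every preimage lies in τ_X, so f IS continuous.


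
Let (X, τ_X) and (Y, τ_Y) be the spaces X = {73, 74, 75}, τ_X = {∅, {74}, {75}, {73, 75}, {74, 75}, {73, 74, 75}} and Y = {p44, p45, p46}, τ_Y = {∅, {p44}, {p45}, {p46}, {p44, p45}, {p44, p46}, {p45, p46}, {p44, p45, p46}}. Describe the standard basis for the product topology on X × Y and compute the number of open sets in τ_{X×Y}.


Basis B = {∅ × ∅, {74} × {p44}, {74} × {p45}, {74} × {p46}, {75} × {p44}, {75} × {p45}, {75} × {p46}, {73, 75} × {p44}, {73, 75} × {p45}, {73, 75} × {p46}, {74} × {p44, p45}, {74} × {p44, p46}, {74, 75} × {p44}, {74} × {p45, p46}, {74, 75} × {p45}, {74, 75} × {p46}, {75} × {p44, p45}, {75} × {p44, p46}, {75} × {p45, p46}, {73, 74, 75} × {p44}, {73, 74, 75} × {p45}, {73, 74, 75} × {p46}, {74} × {p44, p45, p46}, {75} × {p44, p45, p46}, {73, 75} × {p44, p45}, {73, 75} × {p44, p46}, {73, 75} × {p45, p46}, {74, 75} × {p44, p45}, {74, 75} × {p44, p46}, {74, 75} × {p45, p46}, {73, 75} × {p44, p45, p46}, {73, 74, 75} × {p44, p45}, {73, 74, 75} × {p44, p46}, {73, 74, 75} × {p45, p46}, {74, 75} × {p44, p45, p46}, {73, 74, 75} × {p44, p45, p46}}; |τ_{X×Y}| = 216.

Enumerate products U × V with U ∈ τ_X, V ∈ τ_Y (deduplicated):
  ∅ × ∅ = {} (∅)
  {74} × {p44} = {(74,p44)}
  {74} × {p45} = {(74,p45)}
  {74} × {p46} = {(74,p46)}
  {75} × {p44} = {(75,p44)}
  {75} × {p45} = {(75,p45)}
  {75} × {p46} = {(75,p46)}
  {73, 75} × {p44} = {(73,p44), (75,p44)}
  {73, 75} × {p45} = {(73,p45), (75,p45)}
  {73, 75} × {p46} = {(73,p46), (75,p46)}
  {74} × {p44, p45} = {(74,p44), (74,p45)}
  {74} × {p44, p46} = {(74,p44), (74,p46)}
  {74, 75} × {p44} = {(74,p44), (75,p44)}
  {74} × {p45, p46} = {(74,p45), (74,p46)}
  {74, 75} × {p45} = {(74,p45), (75,p45)}
  {74, 75} × {p46} = {(74,p46), (75,p46)}
  {75} × {p44, p45} = {(75,p44), (75,p45)}
  {75} × {p44, p46} = {(75,p44), (75,p46)}
  {75} × {p45, p46} = {(75,p45), (75,p46)}
  {73, 74, 75} × {p44} = {(73,p44), (74,p44), (75,p44)}
  {73, 74, 75} × {p45} = {(73,p45), (74,p45), (75,p45)}
  {73, 74, 75} × {p46} = {(73,p46), (74,p46), (75,p46)}
  {74} × {p44, p45, p46} = {(74,p44), (74,p45), (74,p46)}
  {75} × {p44, p45, p46} = {(75,p44), (75,p45), (75,p46)}
  {73, 75} × {p44, p45} = {(73,p44), (73,p45), (75,p44), (75,p45)}
  {73, 75} × {p44, p46} = {(73,p44), (73,p46), (75,p44), (75,p46)}
  {73, 75} × {p45, p46} = {(73,p45), (73,p46), (75,p45), (75,p46)}
  {74, 75} × {p44, p45} = {(74,p44), (74,p45), (75,p44), (75,p45)}
  {74, 75} × {p44, p46} = {(74,p44), (74,p46), (75,p44), (75,p46)}
  {74, 75} × {p45, p46} = {(74,p45), (74,p46), (75,p45), (75,p46)}
  {73, 75} × {p44, p45, p46} = {(73,p44), (73,p45), (73,p46), (75,p44), (75,p45), (75,p46)}
  {73, 74, 75} × {p44, p45} = {(73,p44), (73,p45), (74,p44), (74,p45), (75,p44), (75,p45)}
  {73, 74, 75} × {p44, p46} = {(73,p44), (73,p46), (74,p44), (74,p46), (75,p44), (75,p46)}
  {73, 74, 75} × {p45, p46} = {(73,p45), (73,p46), (74,p45), (74,p46), (75,p45), (75,p46)}
  {74, 75} × {p44, p45, p46} = {(74,p44), (74,p45), (74,p46), (75,p44), (75,p45), (75,p46)}
  {73, 74, 75} × {p44, p45, p46} = {(73,p44), (73,p45), (73,p46), (74,p44), (74,p45), (74,p46), (75,p44), (75,p45), (75,p46)}
These 36 distinct sets form the basis B.
Close under arbitrary unions to get τ_{X×Y}; counting gives |τ_{X×Y}| = 216.


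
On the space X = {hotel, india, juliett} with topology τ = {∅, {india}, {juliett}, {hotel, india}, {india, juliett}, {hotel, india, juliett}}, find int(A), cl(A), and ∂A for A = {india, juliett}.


int(A) = {india, juliett}, cl(A) = {hotel, india, juliett}, ∂A = {hotel}.

Closed sets in (X, τ) are complements of opens:
  closed(X, τ) = {∅, {hotel}, {juliett}, {hotel, india}, {hotel, juliett}, {hotel, india, juliett}}.
int(A) = ⋃ {U ∈ τ : U ⊆ A}. Opens contained in A: ∅, {india}, {juliett}, {india, juliett}.
Taking the union of these: int(A) = {india, juliett}.
cl(A) = ⋂ {C closed : A ⊆ C}. Closed sets containing A: {hotel, india, juliett}.
Intersecting these: cl(A) = {hotel, india, juliett}.
∂A = cl(A) ∖ int(A) = {hotel, india, juliett} ∖ {india, juliett} = {hotel}.


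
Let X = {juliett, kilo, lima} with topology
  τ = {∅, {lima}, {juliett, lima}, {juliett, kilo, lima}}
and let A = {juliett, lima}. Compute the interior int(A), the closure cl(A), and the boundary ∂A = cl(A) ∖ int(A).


int(A) = {juliett, lima}, cl(A) = {juliett, kilo, lima}, ∂A = {kilo}.

Closed sets in (X, τ) are complements of opens:
  closed(X, τ) = {∅, {kilo}, {juliett, kilo}, {juliett, kilo, lima}}.
int(A) = ⋃ {U ∈ τ : U ⊆ A}. Opens contained in A: ∅, {lima}, {juliett, lima}.
Taking the union of these: int(A) = {juliett, lima}.
cl(A) = ⋂ {C closed : A ⊆ C}. Closed sets containing A: {juliett, kilo, lima}.
Intersecting these: cl(A) = {juliett, kilo, lima}.
∂A = cl(A) ∖ int(A) = {juliett, kilo, lima} ∖ {juliett, lima} = {kilo}.


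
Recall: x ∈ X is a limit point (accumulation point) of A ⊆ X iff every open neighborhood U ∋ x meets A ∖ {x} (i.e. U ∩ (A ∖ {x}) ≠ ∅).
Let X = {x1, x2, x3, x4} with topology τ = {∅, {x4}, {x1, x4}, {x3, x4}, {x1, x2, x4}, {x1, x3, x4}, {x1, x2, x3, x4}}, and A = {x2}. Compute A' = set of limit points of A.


A' = ∅

For each x ∈ X, list the open sets U ∈ τ with x ∈ U, then check whether U ∩ (A ∖ {x}) ≠ ∅ for every such U.
  x = x1: open {x1, x4} ∋ x has {x1, x4} ∩ (A ∖ {x1}) = ∅, so x is NOT a limit point.
  x = x2: open {x1, x2, x4} ∋ x has {x1, x2, x4} ∩ (A ∖ {x2}) = ∅, so x is NOT a limit point.
  x = x3: open {x3, x4} ∋ x has {x3, x4} ∩ (A ∖ {x3}) = ∅, so x is NOT a limit point.
  x = x4: open {x4} ∋ x has {x4} ∩ (A ∖ {x4}) = ∅, so x is NOT a limit point.
Collecting: A' = ∅.


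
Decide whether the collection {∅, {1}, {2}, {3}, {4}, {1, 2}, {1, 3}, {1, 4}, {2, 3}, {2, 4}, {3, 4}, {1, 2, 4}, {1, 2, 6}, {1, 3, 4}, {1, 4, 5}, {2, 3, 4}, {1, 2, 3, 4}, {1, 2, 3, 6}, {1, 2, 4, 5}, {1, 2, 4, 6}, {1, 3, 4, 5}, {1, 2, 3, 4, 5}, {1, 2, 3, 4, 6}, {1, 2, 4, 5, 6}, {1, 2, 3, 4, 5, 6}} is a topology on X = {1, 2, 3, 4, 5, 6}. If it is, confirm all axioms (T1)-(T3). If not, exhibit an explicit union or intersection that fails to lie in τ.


τ is NOT a topology on X.

Axiom (T1): ∅ ∈ τ? Yes; X ∈ τ? Yes.
Axiom (T2/T3): check pairwise unions and intersections of members of τ.
Counterexample for (T2): {1} ∪ {2, 3} = {1, 2, 3} ∉ τ. Therefore τ is NOT a topology.


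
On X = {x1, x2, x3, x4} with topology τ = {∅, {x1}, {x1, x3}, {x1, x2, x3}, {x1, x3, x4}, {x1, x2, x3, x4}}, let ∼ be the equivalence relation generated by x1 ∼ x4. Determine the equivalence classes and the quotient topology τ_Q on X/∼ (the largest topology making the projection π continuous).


X/∼ = {[x1=x4], [x2], [x3]}; |τ_Q| = 3.

Equivalence classes: [x1=x4], [x2], [x3].
Quotient map π: X → X/∼ sends x1 ↦ [x1=x4], x2 ↦ [x2], x3 ↦ [x3], x4 ↦ [x1=x4].
For each subset V ⊆ X/∼, compute π^{-1}(V) ⊆ X and check whether π^{-1}(V) ∈ τ. V is open in τ_Q iff π^{-1}(V) ∈ τ.
  V = {}: π^{-1}(V) = ∅ ∈ τ ✓.
  V = {[x1=x4]}: π^{-1}(V) = {x1, x4} ∉ τ ✗.
  V = {[x2]}: π^{-1}(V) = {x2} ∉ τ ✗.
  V = {[x1=x4], [x2]}: π^{-1}(V) = {x1, x2, x4} ∉ τ ✗.
  V = {[x3]}: π^{-1}(V) = {x3} ∉ τ ✗.
  V = {[x1=x4], [x3]}: π^{-1}(V) = {x1, x3, x4} ∈ τ ✓.
  V = {[x2], [x3]}: π^{-1}(V) = {x2, x3} ∉ τ ✗.
  V = {[x1=x4], [x2], [x3]}: π^{-1}(V) = {x1, x2, x3, x4} ∈ τ ✓.
Open sets in the quotient: τ_Q = {{}, {[x1=x4], [x3]}, {[x1=x4], [x2], [x3]}} (3 elements).


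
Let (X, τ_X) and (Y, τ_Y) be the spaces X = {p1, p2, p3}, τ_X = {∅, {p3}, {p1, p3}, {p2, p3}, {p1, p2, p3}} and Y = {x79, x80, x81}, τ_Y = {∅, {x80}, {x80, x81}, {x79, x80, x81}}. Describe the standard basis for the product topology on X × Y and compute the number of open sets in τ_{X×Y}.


Basis B = {∅ × ∅, {p3} × {x80}, {p1, p3} × {x80}, {p2, p3} × {x80}, {p3} × {x80, x81}, {p1, p2, p3} × {x80}, {p3} × {x79, x80, x81}, {p1, p3} × {x80, x81}, {p2, p3} × {x80, x81}, {p1, p3} × {x79, x80, x81}, {p1, p2, p3} × {x80, x81}, {p2, p3} × {x79, x80, x81}, {p1, p2, p3} × {x79, x80, x81}}; |τ_{X×Y}| = 30.

Enumerate products U × V with U ∈ τ_X, V ∈ τ_Y (deduplicated):
  ∅ × ∅ = {} (∅)
  {p3} × {x80} = {(p3,x80)}
  {p1, p3} × {x80} = {(p1,x80), (p3,x80)}
  {p2, p3} × {x80} = {(p2,x80), (p3,x80)}
  {p3} × {x80, x81} = {(p3,x80), (p3,x81)}
  {p1, p2, p3} × {x80} = {(p1,x80), (p2,x80), (p3,x80)}
  {p3} × {x79, x80, x81} = {(p3,x79), (p3,x80), (p3,x81)}
  {p1, p3} × {x80, x81} = {(p1,x80), (p1,x81), (p3,x80), (p3,x81)}
  {p2, p3} × {x80, x81} = {(p2,x80), (p2,x81), (p3,x80), (p3,x81)}
  {p1, p3} × {x79, x80, x81} = {(p1,x79), (p1,x80), (p1,x81), (p3,x79), (p3,x80), (p3,x81)}
  {p1, p2, p3} × {x80, x81} = {(p1,x80), (p1,x81), (p2,x80), (p2,x81), (p3,x80), (p3,x81)}
  {p2, p3} × {x79, x80, x81} = {(p2,x79), (p2,x80), (p2,x81), (p3,x79), (p3,x80), (p3,x81)}
  {p1, p2, p3} × {x79, x80, x81} = {(p1,x79), (p1,x80), (p1,x81), (p2,x79), (p2,x80), (p2,x81), (p3,x79), (p3,x80), (p3,x81)}
These 13 distinct sets form the basis B.
Close under arbitrary unions to get τ_{X×Y}; counting gives |τ_{X×Y}| = 30.


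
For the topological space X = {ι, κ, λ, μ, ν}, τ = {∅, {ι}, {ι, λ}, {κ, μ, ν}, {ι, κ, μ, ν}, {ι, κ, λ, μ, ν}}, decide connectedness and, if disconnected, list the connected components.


(X, τ) is disconnected; components = [{ι, λ}, {κ, μ, ν}].

Find clopen sets (U ∈ τ with X ∖ U ∈ τ):
  U = ∅, X ∖ U = {ι, κ, λ, μ, ν} — both open, so U is clopen.
  U = {ι, λ}, X ∖ U = {κ, μ, ν} — both open, so U is clopen.
  U = {κ, μ, ν}, X ∖ U = {ι, λ} — both open, so U is clopen.
  U = {ι, κ, λ, μ, ν}, X ∖ U = ∅ — both open, so U is clopen.
Nontrivial clopen(s) exist: e.g. {κ, μ, ν}. So (X, τ) is disconnected.
Compute connected components by grouping points that agree on all clopens:
  component: {ι, λ}
  component: {κ, μ, ν}


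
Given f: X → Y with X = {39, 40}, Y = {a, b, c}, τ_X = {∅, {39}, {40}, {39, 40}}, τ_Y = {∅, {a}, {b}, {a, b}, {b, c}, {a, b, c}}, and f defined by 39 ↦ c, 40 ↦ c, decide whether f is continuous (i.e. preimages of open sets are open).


f IS continuous.

Compute f^{-1}(U) for each U ∈ τ_Y:
  U = ∅: f^{-1}(U) = ∅ ∈ τ_X ✓.
  U = {a}: f^{-1}(U) = ∅ ∈ τ_X ✓.
  U = {b}: f^{-1}(U) = ∅ ∈ τ_X ✓.
  U = {a, b}: f^{-1}(U) = ∅ ∈ τ_X ✓.
  U = {b, c}: f^{-1}(U) = {39, 40} ∈ τ_X ✓.
  U = {a, b, c}: f^{-1}(U) = {39, 40} ∈ τ_X ✓.
Every preimage lies in τ_X, so f IS continuous.


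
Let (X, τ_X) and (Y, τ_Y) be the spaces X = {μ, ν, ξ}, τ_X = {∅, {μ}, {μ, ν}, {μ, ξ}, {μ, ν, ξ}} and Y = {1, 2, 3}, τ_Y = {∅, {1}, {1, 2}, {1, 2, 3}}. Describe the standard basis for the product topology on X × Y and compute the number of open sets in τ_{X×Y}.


Basis B = {∅ × ∅, {μ} × {1}, {μ} × {1, 2}, {μ, ν} × {1}, {μ, ξ} × {1}, {μ} × {1, 2, 3}, {μ, ν, ξ} × {1}, {μ, ν} × {1, 2}, {μ, ξ} × {1, 2}, {μ, ν} × {1, 2, 3}, {μ, ξ} × {1, 2, 3}, {μ, ν, ξ} × {1, 2}, {μ, ν, ξ} × {1, 2, 3}}; |τ_{X×Y}| = 30.

Enumerate products U × V with U ∈ τ_X, V ∈ τ_Y (deduplicated):
  ∅ × ∅ = {} (∅)
  {μ} × {1} = {(μ,1)}
  {μ} × {1, 2} = {(μ,1), (μ,2)}
  {μ, ν} × {1} = {(μ,1), (ν,1)}
  {μ, ξ} × {1} = {(μ,1), (ξ,1)}
  {μ} × {1, 2, 3} = {(μ,1), (μ,2), (μ,3)}
  {μ, ν, ξ} × {1} = {(μ,1), (ν,1), (ξ,1)}
  {μ, ν} × {1, 2} = {(μ,1), (μ,2), (ν,1), (ν,2)}
  {μ, ξ} × {1, 2} = {(μ,1), (μ,2), (ξ,1), (ξ,2)}
  {μ, ν} × {1, 2, 3} = {(μ,1), (μ,2), (μ,3), (ν,1), (ν,2), (ν,3)}
  {μ, ξ} × {1, 2, 3} = {(μ,1), (μ,2), (μ,3), (ξ,1), (ξ,2), (ξ,3)}
  {μ, ν, ξ} × {1, 2} = {(μ,1), (μ,2), (ν,1), (ν,2), (ξ,1), (ξ,2)}
  {μ, ν, ξ} × {1, 2, 3} = {(μ,1), (μ,2), (μ,3), (ν,1), (ν,2), (ν,3), (ξ,1), (ξ,2), (ξ,3)}
These 13 distinct sets form the basis B.
Close under arbitrary unions to get τ_{X×Y}; counting gives |τ_{X×Y}| = 30.


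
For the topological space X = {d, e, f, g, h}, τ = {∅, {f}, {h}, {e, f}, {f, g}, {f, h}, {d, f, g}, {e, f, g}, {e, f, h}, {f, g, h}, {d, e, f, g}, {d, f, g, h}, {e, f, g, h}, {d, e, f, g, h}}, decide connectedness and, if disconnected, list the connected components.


(X, τ) is disconnected; components = [{h}, {d, e, f, g}].

Find clopen sets (U ∈ τ with X ∖ U ∈ τ):
  U = ∅, X ∖ U = {d, e, f, g, h} — both open, so U is clopen.
  U = {h}, X ∖ U = {d, e, f, g} — both open, so U is clopen.
  U = {d, e, f, g}, X ∖ U = {h} — both open, so U is clopen.
  U = {d, e, f, g, h}, X ∖ U = ∅ — both open, so U is clopen.
Nontrivial clopen(s) exist: e.g. {d, e, f, g}. So (X, τ) is disconnected.
Compute connected components by grouping points that agree on all clopens:
  component: {h}
  component: {d, e, f, g}


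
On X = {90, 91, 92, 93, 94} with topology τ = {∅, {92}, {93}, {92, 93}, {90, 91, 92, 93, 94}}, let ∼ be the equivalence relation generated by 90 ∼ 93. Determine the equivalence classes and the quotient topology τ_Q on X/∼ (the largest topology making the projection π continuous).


X/∼ = {[90=93], [91], [92], [94]}; |τ_Q| = 3.

Equivalence classes: [90=93], [91], [92], [94].
Quotient map π: X → X/∼ sends 90 ↦ [90=93], 91 ↦ [91], 92 ↦ [92], 93 ↦ [90=93], 94 ↦ [94].
For each subset V ⊆ X/∼, compute π^{-1}(V) ⊆ X and check whether π^{-1}(V) ∈ τ. V is open in τ_Q iff π^{-1}(V) ∈ τ.
  V = {}: π^{-1}(V) = ∅ ∈ τ ✓.
  V = {[90=93]}: π^{-1}(V) = {90, 93} ∉ τ ✗.
  V = {[91]}: π^{-1}(V) = {91} ∉ τ ✗.
  V = {[90=93], [91]}: π^{-1}(V) = {90, 91, 93} ∉ τ ✗.
  V = {[92]}: π^{-1}(V) = {92} ∈ τ ✓.
  V = {[90=93], [92]}: π^{-1}(V) = {90, 92, 93} ∉ τ ✗.
  V = {[91], [92]}: π^{-1}(V) = {91, 92} ∉ τ ✗.
  V = {[90=93], [91], [92]}: π^{-1}(V) = {90, 91, 92, 93} ∉ τ ✗.
  V = {[94]}: π^{-1}(V) = {94} ∉ τ ✗.
  V = {[90=93], [94]}: π^{-1}(V) = {90, 93, 94} ∉ τ ✗.
  V = {[91], [94]}: π^{-1}(V) = {91, 94} ∉ τ ✗.
  V = {[90=93], [91], [94]}: π^{-1}(V) = {90, 91, 93, 94} ∉ τ ✗.
  V = {[92], [94]}: π^{-1}(V) = {92, 94} ∉ τ ✗.
  V = {[90=93], [92], [94]}: π^{-1}(V) = {90, 92, 93, 94} ∉ τ ✗.
  V = {[91], [92], [94]}: π^{-1}(V) = {91, 92, 94} ∉ τ ✗.
  V = {[90=93], [91], [92], [94]}: π^{-1}(V) = {90, 91, 92, 93, 94} ∈ τ ✓.
Open sets in the quotient: τ_Q = {{}, {[92]}, {[90=93], [91], [92], [94]}} (3 elements).


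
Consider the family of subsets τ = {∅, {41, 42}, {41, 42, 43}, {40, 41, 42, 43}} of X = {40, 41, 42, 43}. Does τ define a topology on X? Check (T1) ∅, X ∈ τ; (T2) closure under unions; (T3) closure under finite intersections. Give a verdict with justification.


τ IS a topology on X.

Axiom (T1): ∅ ∈ τ? Yes; X ∈ τ? Yes.
Axiom (T2/T3): check pairwise unions and intersections of members of τ.
All pairwise intersections and unions checked — each lies in τ. Therefore τ satisfies (T1), (T2), (T3): it IS a topology on X.


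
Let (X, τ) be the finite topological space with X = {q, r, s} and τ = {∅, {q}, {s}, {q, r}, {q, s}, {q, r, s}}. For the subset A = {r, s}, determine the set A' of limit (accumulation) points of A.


A' = ∅

For each x ∈ X, list the open sets U ∈ τ with x ∈ U, then check whether U ∩ (A ∖ {x}) ≠ ∅ for every such U.
  x = q: open {q} ∋ x has {q} ∩ (A ∖ {q}) = ∅, so x is NOT a limit point.
  x = r: open {q, r} ∋ x has {q, r} ∩ (A ∖ {r}) = ∅, so x is NOT a limit point.
  x = s: open {s} ∋ x has {s} ∩ (A ∖ {s}) = ∅, so x is NOT a limit point.
Collecting: A' = ∅.


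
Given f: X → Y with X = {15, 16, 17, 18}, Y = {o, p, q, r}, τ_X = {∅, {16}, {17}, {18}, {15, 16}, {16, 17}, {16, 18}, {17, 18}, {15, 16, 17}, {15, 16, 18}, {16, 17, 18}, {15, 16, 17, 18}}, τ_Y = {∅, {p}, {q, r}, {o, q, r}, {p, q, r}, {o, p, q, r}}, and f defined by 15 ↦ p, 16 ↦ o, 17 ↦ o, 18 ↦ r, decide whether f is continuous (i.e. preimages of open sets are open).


f is NOT continuous.

Compute f^{-1}(U) for each U ∈ τ_Y:
  U = ∅: f^{-1}(U) = ∅ ∈ τ_X ✓.
  U = {p}: f^{-1}(U) = {15} ∉ τ_X ✗.
  U = {q, r}: f^{-1}(U) = {18} ∈ τ_X ✓.
  U = {o, q, r}: f^{-1}(U) = {16, 17, 18} ∈ τ_X ✓.
  U = {p, q, r}: f^{-1}(U) = {15, 18} ∉ τ_X ✗.
  U = {o, p, q, r}: f^{-1}(U) = {15, 16, 17, 18} ∈ τ_X ✓.
Found U = {p} with f^{-1}(U) = {15} not in τ_X. Therefore f is NOT continuous.


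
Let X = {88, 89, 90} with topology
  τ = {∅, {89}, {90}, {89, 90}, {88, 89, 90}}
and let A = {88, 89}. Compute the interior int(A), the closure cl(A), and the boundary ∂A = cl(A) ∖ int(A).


int(A) = {89}, cl(A) = {88, 89}, ∂A = {88}.

Closed sets in (X, τ) are complements of opens:
  closed(X, τ) = {∅, {88}, {88, 89}, {88, 90}, {88, 89, 90}}.
int(A) = ⋃ {U ∈ τ : U ⊆ A}. Opens contained in A: ∅, {89}.
Taking the union of these: int(A) = {89}.
cl(A) = ⋂ {C closed : A ⊆ C}. Closed sets containing A: {88, 89}, {88, 89, 90}.
Intersecting these: cl(A) = {88, 89}.
∂A = cl(A) ∖ int(A) = {88, 89} ∖ {89} = {88}.


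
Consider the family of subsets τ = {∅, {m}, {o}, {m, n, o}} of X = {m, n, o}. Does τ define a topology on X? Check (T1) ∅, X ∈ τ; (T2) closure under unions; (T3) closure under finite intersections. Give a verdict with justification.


τ is NOT a topology on X.

Axiom (T1): ∅ ∈ τ? Yes; X ∈ τ? Yes.
Axiom (T2/T3): check pairwise unions and intersections of members of τ.
Counterexample for (T2): {m} ∪ {o} = {m, o} ∉ τ. Therefore τ is NOT a topology.


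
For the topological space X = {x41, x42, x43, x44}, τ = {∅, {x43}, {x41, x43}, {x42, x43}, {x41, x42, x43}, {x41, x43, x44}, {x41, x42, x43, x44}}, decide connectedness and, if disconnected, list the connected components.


(X, τ) is connected.

Find clopen sets (U ∈ τ with X ∖ U ∈ τ):
  U = ∅, X ∖ U = {x41, x42, x43, x44} — both open, so U is clopen.
  U = {x41, x42, x43, x44}, X ∖ U = ∅ — both open, so U is clopen.
Only trivial clopens (∅ and X) exist, so (X, τ) is connected.
Compute connected components by grouping points that agree on all clopens:
  component: {x41, x42, x43, x44}


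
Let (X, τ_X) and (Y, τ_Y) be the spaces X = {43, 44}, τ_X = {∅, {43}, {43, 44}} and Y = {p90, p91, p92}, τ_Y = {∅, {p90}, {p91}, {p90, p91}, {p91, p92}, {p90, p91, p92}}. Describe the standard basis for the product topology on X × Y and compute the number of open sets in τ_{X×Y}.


Basis B = {∅ × ∅, {43} × {p90}, {43} × {p91}, {43} × {p90, p91}, {43, 44} × {p90}, {43} × {p91, p92}, {43, 44} × {p91}, {43} × {p90, p91, p92}, {43, 44} × {p90, p91}, {43, 44} × {p91, p92}, {43, 44} × {p90, p91, p92}}; |τ_{X×Y}| = 18.

Enumerate products U × V with U ∈ τ_X, V ∈ τ_Y (deduplicated):
  ∅ × ∅ = {} (∅)
  {43} × {p90} = {(43,p90)}
  {43} × {p91} = {(43,p91)}
  {43} × {p90, p91} = {(43,p90), (43,p91)}
  {43, 44} × {p90} = {(43,p90), (44,p90)}
  {43} × {p91, p92} = {(43,p91), (43,p92)}
  {43, 44} × {p91} = {(43,p91), (44,p91)}
  {43} × {p90, p91, p92} = {(43,p90), (43,p91), (43,p92)}
  {43, 44} × {p90, p91} = {(43,p90), (43,p91), (44,p90), (44,p91)}
  {43, 44} × {p91, p92} = {(43,p91), (43,p92), (44,p91), (44,p92)}
  {43, 44} × {p90, p91, p92} = {(43,p90), (43,p91), (43,p92), (44,p90), (44,p91), (44,p92)}
These 11 distinct sets form the basis B.
Close under arbitrary unions to get τ_{X×Y}; counting gives |τ_{X×Y}| = 18.
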